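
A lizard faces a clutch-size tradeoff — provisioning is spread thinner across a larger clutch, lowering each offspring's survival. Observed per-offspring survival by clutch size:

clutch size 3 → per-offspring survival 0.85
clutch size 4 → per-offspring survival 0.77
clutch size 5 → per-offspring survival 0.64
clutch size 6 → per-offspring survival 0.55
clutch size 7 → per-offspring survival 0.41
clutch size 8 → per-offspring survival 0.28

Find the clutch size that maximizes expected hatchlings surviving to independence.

6

Expected hatchlings surviving to independence = c × s(c):
  c=3: 3 × 0.85 = 2.550
  c=4: 4 × 0.77 = 3.080
  c=5: 5 × 0.64 = 3.200
  c=6: 6 × 0.55 = 3.300
  c=7: 7 × 0.41 = 2.870
  c=8: 8 × 0.28 = 2.240
Maximum at c = 6 (3.300 hatchlings surviving to independence).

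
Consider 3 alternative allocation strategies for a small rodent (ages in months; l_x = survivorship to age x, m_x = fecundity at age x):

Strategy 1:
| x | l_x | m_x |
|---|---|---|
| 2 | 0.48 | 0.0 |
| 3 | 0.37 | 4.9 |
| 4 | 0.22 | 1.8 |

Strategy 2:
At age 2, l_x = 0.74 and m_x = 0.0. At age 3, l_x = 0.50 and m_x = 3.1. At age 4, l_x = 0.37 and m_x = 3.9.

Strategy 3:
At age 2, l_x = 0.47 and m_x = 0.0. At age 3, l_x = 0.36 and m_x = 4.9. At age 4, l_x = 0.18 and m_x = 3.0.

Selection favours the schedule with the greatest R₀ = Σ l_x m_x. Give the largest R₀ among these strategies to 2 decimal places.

2.99

Strategy 1: R₀ = 0.48×0.0 + 0.37×4.9 + 0.22×1.8 = 2.2090
Strategy 2: R₀ = 0.74×0.0 + 0.50×3.1 + 0.37×3.9 = 2.9930
Strategy 3: R₀ = 0.47×0.0 + 0.36×4.9 + 0.18×3.0 = 2.3040
Highest R₀: strategy 2 with 2.9930.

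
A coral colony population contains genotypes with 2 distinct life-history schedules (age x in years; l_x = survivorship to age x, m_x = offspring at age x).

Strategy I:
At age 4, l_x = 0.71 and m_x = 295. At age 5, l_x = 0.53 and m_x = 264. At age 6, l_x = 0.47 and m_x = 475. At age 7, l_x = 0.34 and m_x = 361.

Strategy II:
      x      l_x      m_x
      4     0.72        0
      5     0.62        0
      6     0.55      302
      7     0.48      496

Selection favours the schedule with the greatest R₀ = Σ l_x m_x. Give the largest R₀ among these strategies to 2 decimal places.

Strategy I: R₀ = 0.71×295 + 0.53×264 + 0.47×475 + 0.34×361 = 695.3600
Strategy II: R₀ = 0.72×0 + 0.62×0 + 0.55×302 + 0.48×496 = 404.1800
Highest R₀: strategy I with 695.3600.

695.36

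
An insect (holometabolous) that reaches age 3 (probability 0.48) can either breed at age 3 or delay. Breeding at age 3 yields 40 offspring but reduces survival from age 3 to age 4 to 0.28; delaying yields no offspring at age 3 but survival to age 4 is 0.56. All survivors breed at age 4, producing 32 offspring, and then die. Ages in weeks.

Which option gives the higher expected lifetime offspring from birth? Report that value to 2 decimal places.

breed at age 3: R₀ = 0.48 × (40 + 0.28 × 32) = 0.48 × 48.9600 = 23.5008
delay to age 4: R₀ = 0.48 × (0.56 × 32) = 0.48 × 17.9200 = 8.6016
Higher: breed at age 3 (23.5008).

23.50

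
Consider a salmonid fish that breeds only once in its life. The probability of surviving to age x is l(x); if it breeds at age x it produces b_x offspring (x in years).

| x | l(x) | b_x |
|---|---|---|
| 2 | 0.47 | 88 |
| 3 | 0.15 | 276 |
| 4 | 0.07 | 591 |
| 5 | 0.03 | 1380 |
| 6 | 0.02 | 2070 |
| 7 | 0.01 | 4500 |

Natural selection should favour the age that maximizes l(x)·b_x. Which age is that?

Expected offspring if breeding at age x = l(x) × b_x:
  age 2: 0.47 × 88 = 41.360
  age 3: 0.15 × 276 = 41.400
  age 4: 0.07 × 591 = 41.370
  age 5: 0.03 × 1380 = 41.400
  age 6: 0.02 × 2070 = 41.400
  age 7: 0.01 × 4500 = 45.000
Maximum at age 7 (45.000).

7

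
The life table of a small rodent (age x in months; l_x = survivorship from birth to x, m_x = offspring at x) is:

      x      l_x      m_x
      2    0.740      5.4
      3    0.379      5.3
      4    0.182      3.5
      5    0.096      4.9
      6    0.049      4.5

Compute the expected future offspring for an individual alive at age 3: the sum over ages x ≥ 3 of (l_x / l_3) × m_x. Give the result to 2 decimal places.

8.80

l_3 = 0.379. Conditional survival from age 3 to x is l_x / l_3.
  x=3: (0.379/0.379) × 5.3 = 5.3000
  x=4: (0.182/0.379) × 3.5 = 1.6807
  x=5: (0.096/0.379) × 4.9 = 1.2412
  x=6: (0.049/0.379) × 4.5 = 0.5818
Sum = 5.3000 + 1.6807 + 1.2412 + 0.5818 = 8.8037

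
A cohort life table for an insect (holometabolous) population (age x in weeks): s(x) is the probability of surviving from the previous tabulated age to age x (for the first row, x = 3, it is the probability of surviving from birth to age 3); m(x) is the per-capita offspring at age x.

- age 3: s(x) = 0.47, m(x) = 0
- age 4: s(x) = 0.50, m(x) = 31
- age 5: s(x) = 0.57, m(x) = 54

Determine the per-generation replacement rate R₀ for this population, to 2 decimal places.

Survivorship from birth: l_x = s_3·s_4·…·s_x.
  l_3 = 0.47000
  l_4 = 0.23500
  l_5 = 0.13395
R₀ = Σ l_x m(x):
  age 3: 0.47000 × 0 = 0.0000
  age 4: 0.23500 × 31 = 7.2850
  age 5: 0.13395 × 54 = 7.2333
R₀ = 0.0000 + 7.2850 + 7.2333 = 14.5183

14.52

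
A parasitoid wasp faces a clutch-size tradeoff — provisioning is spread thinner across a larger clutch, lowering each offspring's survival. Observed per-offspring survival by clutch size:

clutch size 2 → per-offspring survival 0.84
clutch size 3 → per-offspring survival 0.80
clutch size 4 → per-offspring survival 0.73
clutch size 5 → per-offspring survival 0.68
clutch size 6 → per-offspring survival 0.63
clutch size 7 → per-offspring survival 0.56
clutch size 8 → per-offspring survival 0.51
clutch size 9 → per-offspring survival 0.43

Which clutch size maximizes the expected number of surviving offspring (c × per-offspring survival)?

8

Expected surviving offspring = c × s(c):
  c=2: 2 × 0.84 = 1.680
  c=3: 3 × 0.80 = 2.400
  c=4: 4 × 0.73 = 2.920
  c=5: 5 × 0.68 = 3.400
  c=6: 6 × 0.63 = 3.780
  c=7: 7 × 0.56 = 3.920
  c=8: 8 × 0.51 = 4.080
  c=9: 9 × 0.43 = 3.870
Maximum at c = 8 (4.080 surviving offspring).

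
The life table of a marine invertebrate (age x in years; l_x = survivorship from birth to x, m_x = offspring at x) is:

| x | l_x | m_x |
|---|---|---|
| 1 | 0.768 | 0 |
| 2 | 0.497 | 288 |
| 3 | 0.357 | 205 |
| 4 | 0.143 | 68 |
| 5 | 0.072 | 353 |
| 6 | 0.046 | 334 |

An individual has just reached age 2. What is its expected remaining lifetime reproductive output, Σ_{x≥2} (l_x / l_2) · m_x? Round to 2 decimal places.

l_2 = 0.497. Conditional survival from age 2 to x is l_x / l_2.
  x=2: (0.497/0.497) × 288 = 288.0000
  x=3: (0.357/0.497) × 205 = 147.2535
  x=4: (0.143/0.497) × 68 = 19.5654
  x=5: (0.072/0.497) × 353 = 51.1388
  x=6: (0.046/0.497) × 334 = 30.9135
Sum = 288.0000 + 147.2535 + 19.5654 + 51.1388 + 30.9135 = 536.8712

536.87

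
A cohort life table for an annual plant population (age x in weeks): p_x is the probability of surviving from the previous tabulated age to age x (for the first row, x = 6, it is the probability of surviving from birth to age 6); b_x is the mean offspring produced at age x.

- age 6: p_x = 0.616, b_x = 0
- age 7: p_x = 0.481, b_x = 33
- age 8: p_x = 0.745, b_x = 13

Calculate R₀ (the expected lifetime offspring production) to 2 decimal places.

Survivorship from birth: l_x = p_6·p_7·…·p_x.
  l_6 = 0.61600
  l_7 = 0.29630
  l_8 = 0.22074
R₀ = Σ l_x b_x:
  age 6: 0.61600 × 0 = 0.0000
  age 7: 0.29630 × 33 = 9.7779
  age 8: 0.22074 × 13 = 2.8696
R₀ = 0.0000 + 9.7779 + 2.8696 = 12.6475

12.65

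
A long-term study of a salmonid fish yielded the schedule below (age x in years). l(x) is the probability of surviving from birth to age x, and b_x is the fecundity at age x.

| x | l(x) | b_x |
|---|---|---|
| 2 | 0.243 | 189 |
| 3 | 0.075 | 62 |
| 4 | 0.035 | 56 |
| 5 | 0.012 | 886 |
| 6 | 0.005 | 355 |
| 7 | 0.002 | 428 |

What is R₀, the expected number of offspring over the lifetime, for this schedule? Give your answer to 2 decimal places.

R₀ = Σ l(x) b_x:
  age 2: 0.243 × 189 = 45.9270
  age 3: 0.075 × 62 = 4.6500
  age 4: 0.035 × 56 = 1.9600
  age 5: 0.012 × 886 = 10.6320
  age 6: 0.005 × 355 = 1.7750
  age 7: 0.002 × 428 = 0.8560
R₀ = 45.9270 + 4.6500 + 1.9600 + 10.6320 + 1.7750 + 0.8560 = 65.8000

65.80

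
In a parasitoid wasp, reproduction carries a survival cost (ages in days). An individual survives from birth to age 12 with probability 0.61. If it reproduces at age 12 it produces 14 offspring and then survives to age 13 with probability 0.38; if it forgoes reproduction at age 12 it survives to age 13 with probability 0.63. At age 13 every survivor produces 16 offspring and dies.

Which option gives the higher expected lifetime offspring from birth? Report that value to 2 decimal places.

breed at age 12: R₀ = 0.61 × (14 + 0.38 × 16) = 0.61 × 20.0800 = 12.2488
delay to age 13: R₀ = 0.61 × (0.63 × 16) = 0.61 × 10.0800 = 6.1488
Higher: breed at age 12 (12.2488).

12.25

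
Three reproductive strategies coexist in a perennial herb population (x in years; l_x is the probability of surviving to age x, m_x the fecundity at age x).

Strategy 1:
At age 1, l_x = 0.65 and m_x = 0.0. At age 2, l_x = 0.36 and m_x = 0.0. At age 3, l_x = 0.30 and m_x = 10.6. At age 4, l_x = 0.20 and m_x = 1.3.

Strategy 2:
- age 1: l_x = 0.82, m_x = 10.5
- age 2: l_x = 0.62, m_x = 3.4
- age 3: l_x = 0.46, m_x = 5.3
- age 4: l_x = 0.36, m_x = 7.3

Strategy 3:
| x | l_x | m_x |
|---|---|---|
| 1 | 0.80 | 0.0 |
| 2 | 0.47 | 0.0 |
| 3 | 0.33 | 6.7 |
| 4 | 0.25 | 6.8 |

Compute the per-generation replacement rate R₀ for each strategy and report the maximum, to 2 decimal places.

15.78

Strategy 1: R₀ = 0.65×0.0 + 0.36×0.0 + 0.30×10.6 + 0.20×1.3 = 3.4400
Strategy 2: R₀ = 0.82×10.5 + 0.62×3.4 + 0.46×5.3 + 0.36×7.3 = 15.7840
Strategy 3: R₀ = 0.80×0.0 + 0.47×0.0 + 0.33×6.7 + 0.25×6.8 = 3.9110
Highest R₀: strategy 2 with 15.7840.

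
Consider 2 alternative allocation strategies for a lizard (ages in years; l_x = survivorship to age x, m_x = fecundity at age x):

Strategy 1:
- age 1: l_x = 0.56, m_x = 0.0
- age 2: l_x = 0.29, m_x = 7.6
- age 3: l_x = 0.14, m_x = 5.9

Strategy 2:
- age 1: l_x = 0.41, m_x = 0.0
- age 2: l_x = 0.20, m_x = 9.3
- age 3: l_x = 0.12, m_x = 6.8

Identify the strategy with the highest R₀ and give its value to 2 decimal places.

Strategy 1: R₀ = 0.56×0.0 + 0.29×7.6 + 0.14×5.9 = 3.0300
Strategy 2: R₀ = 0.41×0.0 + 0.20×9.3 + 0.12×6.8 = 2.6760
Highest R₀: strategy 1 with 3.0300.

3.03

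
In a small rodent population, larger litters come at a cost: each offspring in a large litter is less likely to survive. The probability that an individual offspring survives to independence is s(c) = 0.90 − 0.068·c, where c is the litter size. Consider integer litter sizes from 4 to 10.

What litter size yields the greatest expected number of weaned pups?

7

Expected weaned pups = c × s(c):
  c=4: 4 × 0.628 = 2.512
  c=5: 5 × 0.560 = 2.800
  c=6: 6 × 0.492 = 2.952
  c=7: 7 × 0.424 = 2.968
  c=8: 8 × 0.356 = 2.848
  c=9: 9 × 0.288 = 2.592
  c=10: 10 × 0.220 = 2.200
Maximum at c = 7 (2.968 weaned pups).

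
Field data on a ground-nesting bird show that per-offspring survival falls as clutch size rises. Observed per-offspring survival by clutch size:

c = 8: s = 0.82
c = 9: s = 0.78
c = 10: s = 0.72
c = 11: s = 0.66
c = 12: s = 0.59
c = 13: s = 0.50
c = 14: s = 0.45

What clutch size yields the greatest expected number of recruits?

Expected recruits = c × s(c):
  c=8: 8 × 0.82 = 6.560
  c=9: 9 × 0.78 = 7.020
  c=10: 10 × 0.72 = 7.200
  c=11: 11 × 0.66 = 7.260
  c=12: 12 × 0.59 = 7.080
  c=13: 13 × 0.50 = 6.500
  c=14: 14 × 0.45 = 6.300
Maximum at c = 11 (7.260 recruits).

11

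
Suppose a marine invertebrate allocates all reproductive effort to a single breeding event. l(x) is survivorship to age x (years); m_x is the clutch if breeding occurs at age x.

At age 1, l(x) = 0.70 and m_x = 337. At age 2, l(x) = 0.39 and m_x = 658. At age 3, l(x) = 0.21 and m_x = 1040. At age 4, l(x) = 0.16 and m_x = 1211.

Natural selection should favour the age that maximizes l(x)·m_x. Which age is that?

2

Expected offspring if breeding at age x = l(x) × m_x:
  age 1: 0.70 × 337 = 235.900
  age 2: 0.39 × 658 = 256.620
  age 3: 0.21 × 1040 = 218.400
  age 4: 0.16 × 1211 = 193.760
Maximum at age 2 (256.620).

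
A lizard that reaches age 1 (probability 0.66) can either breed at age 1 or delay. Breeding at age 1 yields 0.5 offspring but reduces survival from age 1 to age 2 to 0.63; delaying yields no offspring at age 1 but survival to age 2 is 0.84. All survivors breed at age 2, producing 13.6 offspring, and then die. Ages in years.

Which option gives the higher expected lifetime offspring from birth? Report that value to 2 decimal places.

breed at age 1: R₀ = 0.66 × (0.5 + 0.63 × 13.6) = 0.66 × 9.0680 = 5.9849
delay to age 2: R₀ = 0.66 × (0.84 × 13.6) = 0.66 × 11.4240 = 7.5398
Higher: delay to age 2 (7.5398).

7.54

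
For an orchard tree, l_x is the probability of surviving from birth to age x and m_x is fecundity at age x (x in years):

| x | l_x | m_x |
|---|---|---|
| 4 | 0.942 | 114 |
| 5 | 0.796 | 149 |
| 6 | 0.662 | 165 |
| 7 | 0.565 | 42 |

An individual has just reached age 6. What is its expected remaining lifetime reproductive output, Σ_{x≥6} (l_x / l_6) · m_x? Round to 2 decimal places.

200.85

l_6 = 0.662. Conditional survival from age 6 to x is l_x / l_6.
  x=6: (0.662/0.662) × 165 = 165.0000
  x=7: (0.565/0.662) × 42 = 35.8459
Sum = 165.0000 + 35.8459 = 200.8459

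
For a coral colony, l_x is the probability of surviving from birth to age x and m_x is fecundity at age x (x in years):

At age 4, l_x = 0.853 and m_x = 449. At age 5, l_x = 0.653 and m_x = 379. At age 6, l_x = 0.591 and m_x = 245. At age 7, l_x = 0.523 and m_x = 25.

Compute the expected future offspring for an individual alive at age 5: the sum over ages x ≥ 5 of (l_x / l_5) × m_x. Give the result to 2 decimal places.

l_5 = 0.653. Conditional survival from age 5 to x is l_x / l_5.
  x=5: (0.653/0.653) × 379 = 379.0000
  x=6: (0.591/0.653) × 245 = 221.7381
  x=7: (0.523/0.653) × 25 = 20.0230
Sum = 379.0000 + 221.7381 + 20.0230 = 620.7611

620.76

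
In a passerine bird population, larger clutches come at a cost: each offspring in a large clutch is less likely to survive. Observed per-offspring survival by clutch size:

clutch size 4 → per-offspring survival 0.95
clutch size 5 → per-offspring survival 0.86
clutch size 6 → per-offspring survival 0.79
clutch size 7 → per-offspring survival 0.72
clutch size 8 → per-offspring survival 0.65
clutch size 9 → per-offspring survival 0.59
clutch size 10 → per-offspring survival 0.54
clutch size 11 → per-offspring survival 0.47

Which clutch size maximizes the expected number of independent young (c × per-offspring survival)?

10

Expected independent young = c × s(c):
  c=4: 4 × 0.95 = 3.800
  c=5: 5 × 0.86 = 4.300
  c=6: 6 × 0.79 = 4.740
  c=7: 7 × 0.72 = 5.040
  c=8: 8 × 0.65 = 5.200
  c=9: 9 × 0.59 = 5.310
  c=10: 10 × 0.54 = 5.400
  c=11: 11 × 0.47 = 5.170
Maximum at c = 10 (5.400 independent young).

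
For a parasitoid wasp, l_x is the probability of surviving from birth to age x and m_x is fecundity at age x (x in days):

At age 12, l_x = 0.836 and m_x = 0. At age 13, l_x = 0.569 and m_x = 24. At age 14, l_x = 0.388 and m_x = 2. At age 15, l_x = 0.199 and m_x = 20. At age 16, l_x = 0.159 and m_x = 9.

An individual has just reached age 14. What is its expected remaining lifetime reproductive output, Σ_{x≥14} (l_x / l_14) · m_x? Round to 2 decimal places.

l_14 = 0.388. Conditional survival from age 14 to x is l_x / l_14.
  x=14: (0.388/0.388) × 2 = 2.0000
  x=15: (0.199/0.388) × 20 = 10.2577
  x=16: (0.159/0.388) × 9 = 3.6881
Sum = 2.0000 + 10.2577 + 3.6881 = 15.9459

15.95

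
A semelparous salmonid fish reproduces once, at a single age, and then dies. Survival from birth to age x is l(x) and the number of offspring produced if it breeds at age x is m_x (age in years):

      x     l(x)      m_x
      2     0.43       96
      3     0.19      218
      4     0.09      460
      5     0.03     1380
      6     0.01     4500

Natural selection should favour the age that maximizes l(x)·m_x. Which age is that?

6

Expected offspring if breeding at age x = l(x) × m_x:
  age 2: 0.43 × 96 = 41.280
  age 3: 0.19 × 218 = 41.420
  age 4: 0.09 × 460 = 41.400
  age 5: 0.03 × 1380 = 41.400
  age 6: 0.01 × 4500 = 45.000
Maximum at age 6 (45.000).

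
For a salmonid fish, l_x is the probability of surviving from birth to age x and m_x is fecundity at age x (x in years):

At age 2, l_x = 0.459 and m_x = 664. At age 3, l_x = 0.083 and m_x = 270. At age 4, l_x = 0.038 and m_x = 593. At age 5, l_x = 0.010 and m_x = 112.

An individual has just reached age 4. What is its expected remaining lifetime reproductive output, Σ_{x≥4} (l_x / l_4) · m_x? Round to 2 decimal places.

l_4 = 0.038. Conditional survival from age 4 to x is l_x / l_4.
  x=4: (0.038/0.038) × 593 = 593.0000
  x=5: (0.010/0.038) × 112 = 29.4737
Sum = 593.0000 + 29.4737 = 622.4737

622.47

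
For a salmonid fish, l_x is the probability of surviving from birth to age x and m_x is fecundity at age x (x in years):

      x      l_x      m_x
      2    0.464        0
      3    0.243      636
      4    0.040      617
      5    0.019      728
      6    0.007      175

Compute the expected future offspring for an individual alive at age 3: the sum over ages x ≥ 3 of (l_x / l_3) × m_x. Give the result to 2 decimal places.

l_3 = 0.243. Conditional survival from age 3 to x is l_x / l_3.
  x=3: (0.243/0.243) × 636 = 636.0000
  x=4: (0.040/0.243) × 617 = 101.5638
  x=5: (0.019/0.243) × 728 = 56.9218
  x=6: (0.007/0.243) × 175 = 5.0412
Sum = 636.0000 + 101.5638 + 56.9218 + 5.0412 = 799.5267

799.53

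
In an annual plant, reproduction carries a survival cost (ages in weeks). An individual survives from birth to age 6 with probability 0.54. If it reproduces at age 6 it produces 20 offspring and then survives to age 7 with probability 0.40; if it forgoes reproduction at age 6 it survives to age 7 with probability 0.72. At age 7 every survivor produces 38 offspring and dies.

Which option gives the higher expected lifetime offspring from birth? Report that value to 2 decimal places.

breed at age 6: R₀ = 0.54 × (20 + 0.40 × 38) = 0.54 × 35.2000 = 19.0080
delay to age 7: R₀ = 0.54 × (0.72 × 38) = 0.54 × 27.3600 = 14.7744
Higher: breed at age 6 (19.0080).

19.01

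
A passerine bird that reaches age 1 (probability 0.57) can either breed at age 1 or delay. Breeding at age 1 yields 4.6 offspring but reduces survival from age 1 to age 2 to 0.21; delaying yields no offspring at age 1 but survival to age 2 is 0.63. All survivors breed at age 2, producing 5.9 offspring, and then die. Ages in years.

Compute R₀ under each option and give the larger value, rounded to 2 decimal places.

breed at age 1: R₀ = 0.57 × (4.6 + 0.21 × 5.9) = 0.57 × 5.8390 = 3.3282
delay to age 2: R₀ = 0.57 × (0.63 × 5.9) = 0.57 × 3.7170 = 2.1187
Higher: breed at age 1 (3.3282).

3.33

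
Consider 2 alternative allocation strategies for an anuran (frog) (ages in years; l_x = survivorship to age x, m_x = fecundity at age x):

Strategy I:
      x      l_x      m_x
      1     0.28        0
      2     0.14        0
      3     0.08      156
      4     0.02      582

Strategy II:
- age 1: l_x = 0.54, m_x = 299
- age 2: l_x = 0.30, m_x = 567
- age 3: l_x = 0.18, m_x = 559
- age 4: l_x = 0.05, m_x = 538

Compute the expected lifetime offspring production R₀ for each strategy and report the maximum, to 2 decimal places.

459.08

Strategy I: R₀ = 0.28×0 + 0.14×0 + 0.08×156 + 0.02×582 = 24.1200
Strategy II: R₀ = 0.54×299 + 0.30×567 + 0.18×559 + 0.05×538 = 459.0800
Highest R₀: strategy II with 459.0800.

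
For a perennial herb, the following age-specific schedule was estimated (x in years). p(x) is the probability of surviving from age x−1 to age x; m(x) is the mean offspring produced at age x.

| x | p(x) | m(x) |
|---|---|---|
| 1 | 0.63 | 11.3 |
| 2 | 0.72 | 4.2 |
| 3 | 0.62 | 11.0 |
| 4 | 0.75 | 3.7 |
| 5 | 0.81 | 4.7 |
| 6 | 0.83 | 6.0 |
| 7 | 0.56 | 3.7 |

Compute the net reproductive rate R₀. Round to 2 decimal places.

14.85

Survivorship from birth: l_x = p_1·p_2·…·p_x.
  l_1 = 0.63000
  l_2 = 0.45360
  l_3 = 0.28123
  l_4 = 0.21092
  l_5 = 0.17085
  l_6 = 0.14180
  l_7 = 0.07941
R₀ = Σ l_x m(x):
  age 1: 0.63000 × 11.3 = 7.1190
  age 2: 0.45360 × 4.2 = 1.9051
  age 3: 0.28123 × 11.0 = 3.0935
  age 4: 0.21092 × 3.7 = 0.7804
  age 5: 0.17085 × 4.7 = 0.8030
  age 6: 0.14180 × 6.0 = 0.8508
  age 7: 0.07941 × 3.7 = 0.2938
R₀ = 7.1190 + 1.9051 + 3.0935 + 0.7804 + 0.8030 + 0.8508 + 0.2938 = 14.8457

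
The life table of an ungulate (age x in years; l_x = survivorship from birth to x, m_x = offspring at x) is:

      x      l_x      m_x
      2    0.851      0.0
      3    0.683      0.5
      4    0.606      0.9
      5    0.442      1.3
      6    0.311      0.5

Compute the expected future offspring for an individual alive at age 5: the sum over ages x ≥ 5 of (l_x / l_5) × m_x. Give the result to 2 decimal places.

1.65

l_5 = 0.442. Conditional survival from age 5 to x is l_x / l_5.
  x=5: (0.442/0.442) × 1.3 = 1.3000
  x=6: (0.311/0.442) × 0.5 = 0.3518
Sum = 1.3000 + 0.3518 = 1.6518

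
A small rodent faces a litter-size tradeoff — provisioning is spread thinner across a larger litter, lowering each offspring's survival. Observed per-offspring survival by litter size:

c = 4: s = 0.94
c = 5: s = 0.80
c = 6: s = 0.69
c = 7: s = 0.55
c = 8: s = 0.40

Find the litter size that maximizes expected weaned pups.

6

Expected weaned pups = c × s(c):
  c=4: 4 × 0.94 = 3.760
  c=5: 5 × 0.80 = 4.000
  c=6: 6 × 0.69 = 4.140
  c=7: 7 × 0.55 = 3.850
  c=8: 8 × 0.40 = 3.200
Maximum at c = 6 (4.140 weaned pups).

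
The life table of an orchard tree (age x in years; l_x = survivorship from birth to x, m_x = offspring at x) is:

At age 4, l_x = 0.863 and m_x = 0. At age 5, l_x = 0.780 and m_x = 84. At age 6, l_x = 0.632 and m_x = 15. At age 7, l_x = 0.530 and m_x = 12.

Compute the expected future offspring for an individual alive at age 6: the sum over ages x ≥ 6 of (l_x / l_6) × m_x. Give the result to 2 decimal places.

25.06

l_6 = 0.632. Conditional survival from age 6 to x is l_x / l_6.
  x=6: (0.632/0.632) × 15 = 15.0000
  x=7: (0.530/0.632) × 12 = 10.0633
Sum = 15.0000 + 10.0633 = 25.0633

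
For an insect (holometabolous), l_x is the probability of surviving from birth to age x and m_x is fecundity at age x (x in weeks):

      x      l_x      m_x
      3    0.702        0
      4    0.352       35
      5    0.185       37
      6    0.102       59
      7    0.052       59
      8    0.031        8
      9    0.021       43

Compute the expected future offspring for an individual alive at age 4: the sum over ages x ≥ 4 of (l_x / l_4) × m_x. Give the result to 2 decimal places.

l_4 = 0.352. Conditional survival from age 4 to x is l_x / l_4.
  x=4: (0.352/0.352) × 35 = 35.0000
  x=5: (0.185/0.352) × 37 = 19.4460
  x=6: (0.102/0.352) × 59 = 17.0966
  x=7: (0.052/0.352) × 59 = 8.7159
  x=8: (0.031/0.352) × 8 = 0.7045
  x=9: (0.021/0.352) × 43 = 2.5653
Sum = 35.0000 + 19.4460 + 17.0966 + 8.7159 + 0.7045 + 2.5653 = 83.5284

83.53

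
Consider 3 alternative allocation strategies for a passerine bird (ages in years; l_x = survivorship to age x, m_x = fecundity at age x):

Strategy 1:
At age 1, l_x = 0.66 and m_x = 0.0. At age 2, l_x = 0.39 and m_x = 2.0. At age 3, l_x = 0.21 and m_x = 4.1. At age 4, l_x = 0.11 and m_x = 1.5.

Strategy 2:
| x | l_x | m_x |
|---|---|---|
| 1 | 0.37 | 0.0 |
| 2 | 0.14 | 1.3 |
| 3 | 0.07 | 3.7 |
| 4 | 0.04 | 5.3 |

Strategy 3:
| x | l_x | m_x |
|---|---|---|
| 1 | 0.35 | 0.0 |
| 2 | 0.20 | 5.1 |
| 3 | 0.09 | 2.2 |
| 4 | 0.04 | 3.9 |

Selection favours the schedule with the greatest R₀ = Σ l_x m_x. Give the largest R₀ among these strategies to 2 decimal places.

1.81

Strategy 1: R₀ = 0.66×0.0 + 0.39×2.0 + 0.21×4.1 + 0.11×1.5 = 1.8060
Strategy 2: R₀ = 0.37×0.0 + 0.14×1.3 + 0.07×3.7 + 0.04×5.3 = 0.6530
Strategy 3: R₀ = 0.35×0.0 + 0.20×5.1 + 0.09×2.2 + 0.04×3.9 = 1.3740
Highest R₀: strategy 1 with 1.8060.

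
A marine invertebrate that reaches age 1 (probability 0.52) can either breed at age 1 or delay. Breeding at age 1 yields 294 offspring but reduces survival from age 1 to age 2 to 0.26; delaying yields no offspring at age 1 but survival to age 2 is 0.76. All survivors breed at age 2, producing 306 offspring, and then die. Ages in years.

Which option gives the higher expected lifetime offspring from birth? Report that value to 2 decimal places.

194.25

breed at age 1: R₀ = 0.52 × (294 + 0.26 × 306) = 0.52 × 373.5600 = 194.2512
delay to age 2: R₀ = 0.52 × (0.76 × 306) = 0.52 × 232.5600 = 120.9312
Higher: breed at age 1 (194.2512).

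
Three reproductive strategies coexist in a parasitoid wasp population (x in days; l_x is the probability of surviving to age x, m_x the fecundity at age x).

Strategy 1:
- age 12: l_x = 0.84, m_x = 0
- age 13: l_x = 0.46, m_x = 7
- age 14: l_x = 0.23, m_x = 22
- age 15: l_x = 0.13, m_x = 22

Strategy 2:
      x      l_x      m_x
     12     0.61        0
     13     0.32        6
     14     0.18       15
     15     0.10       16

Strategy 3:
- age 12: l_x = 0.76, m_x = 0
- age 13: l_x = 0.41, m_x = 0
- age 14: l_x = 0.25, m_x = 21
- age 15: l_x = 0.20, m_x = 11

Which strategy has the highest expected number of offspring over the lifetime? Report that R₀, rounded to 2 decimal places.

11.14

Strategy 1: R₀ = 0.84×0 + 0.46×7 + 0.23×22 + 0.13×22 = 11.1400
Strategy 2: R₀ = 0.61×0 + 0.32×6 + 0.18×15 + 0.10×16 = 6.2200
Strategy 3: R₀ = 0.76×0 + 0.41×0 + 0.25×21 + 0.20×11 = 7.4500
Highest R₀: strategy 1 with 11.1400.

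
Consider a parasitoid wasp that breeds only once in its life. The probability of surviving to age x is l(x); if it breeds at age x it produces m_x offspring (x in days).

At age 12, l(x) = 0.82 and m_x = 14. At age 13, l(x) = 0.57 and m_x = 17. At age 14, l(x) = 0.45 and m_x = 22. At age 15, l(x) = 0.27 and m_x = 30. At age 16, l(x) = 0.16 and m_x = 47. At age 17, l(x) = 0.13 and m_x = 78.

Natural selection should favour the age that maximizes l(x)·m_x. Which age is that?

Expected offspring if breeding at age x = l(x) × m_x:
  age 12: 0.82 × 14 = 11.480
  age 13: 0.57 × 17 = 9.690
  age 14: 0.45 × 22 = 9.900
  age 15: 0.27 × 30 = 8.100
  age 16: 0.16 × 47 = 7.520
  age 17: 0.13 × 78 = 10.140
Maximum at age 12 (11.480).

12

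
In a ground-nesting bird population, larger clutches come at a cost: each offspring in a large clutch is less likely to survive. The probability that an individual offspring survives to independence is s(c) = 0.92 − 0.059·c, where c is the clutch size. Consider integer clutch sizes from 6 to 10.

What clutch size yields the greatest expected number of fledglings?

8

Expected fledglings = c × s(c):
  c=6: 6 × 0.566 = 3.396
  c=7: 7 × 0.507 = 3.549
  c=8: 8 × 0.448 = 3.584
  c=9: 9 × 0.389 = 3.501
  c=10: 10 × 0.330 = 3.300
Maximum at c = 8 (3.584 fledglings).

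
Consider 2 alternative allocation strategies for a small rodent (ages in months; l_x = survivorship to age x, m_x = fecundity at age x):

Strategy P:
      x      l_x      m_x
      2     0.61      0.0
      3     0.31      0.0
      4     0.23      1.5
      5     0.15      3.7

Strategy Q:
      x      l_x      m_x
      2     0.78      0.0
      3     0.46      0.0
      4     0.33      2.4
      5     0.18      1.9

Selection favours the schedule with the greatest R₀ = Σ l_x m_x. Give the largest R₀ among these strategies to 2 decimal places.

Strategy P: R₀ = 0.61×0.0 + 0.31×0.0 + 0.23×1.5 + 0.15×3.7 = 0.9000
Strategy Q: R₀ = 0.78×0.0 + 0.46×0.0 + 0.33×2.4 + 0.18×1.9 = 1.1340
Highest R₀: strategy Q with 1.1340.

1.13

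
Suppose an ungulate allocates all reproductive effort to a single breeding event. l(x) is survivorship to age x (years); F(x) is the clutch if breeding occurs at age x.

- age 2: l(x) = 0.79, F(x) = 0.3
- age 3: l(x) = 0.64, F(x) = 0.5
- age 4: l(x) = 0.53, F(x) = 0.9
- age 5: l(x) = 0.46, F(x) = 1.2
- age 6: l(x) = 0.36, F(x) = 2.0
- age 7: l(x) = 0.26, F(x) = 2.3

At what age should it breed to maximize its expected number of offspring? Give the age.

6

Expected offspring if breeding at age x = l(x) × F(x):
  age 2: 0.79 × 0.3 = 0.237
  age 3: 0.64 × 0.5 = 0.320
  age 4: 0.53 × 0.9 = 0.477
  age 5: 0.46 × 1.2 = 0.552
  age 6: 0.36 × 2.0 = 0.720
  age 7: 0.26 × 2.3 = 0.598
Maximum at age 6 (0.720).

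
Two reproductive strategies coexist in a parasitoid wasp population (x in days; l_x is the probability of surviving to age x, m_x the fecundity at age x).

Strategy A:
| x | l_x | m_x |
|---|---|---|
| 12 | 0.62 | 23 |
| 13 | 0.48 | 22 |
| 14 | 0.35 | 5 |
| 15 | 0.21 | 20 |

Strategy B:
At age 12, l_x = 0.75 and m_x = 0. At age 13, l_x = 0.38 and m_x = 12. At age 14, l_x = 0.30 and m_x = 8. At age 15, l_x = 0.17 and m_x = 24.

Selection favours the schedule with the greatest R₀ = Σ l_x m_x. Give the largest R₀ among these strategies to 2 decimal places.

Strategy A: R₀ = 0.62×23 + 0.48×22 + 0.35×5 + 0.21×20 = 30.7700
Strategy B: R₀ = 0.75×0 + 0.38×12 + 0.30×8 + 0.17×24 = 11.0400
Highest R₀: strategy A with 30.7700.

30.77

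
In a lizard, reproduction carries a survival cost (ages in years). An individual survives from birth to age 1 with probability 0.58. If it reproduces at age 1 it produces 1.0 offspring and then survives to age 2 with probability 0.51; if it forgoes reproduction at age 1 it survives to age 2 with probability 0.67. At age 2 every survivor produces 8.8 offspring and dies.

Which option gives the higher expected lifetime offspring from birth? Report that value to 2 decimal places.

3.42

breed at age 1: R₀ = 0.58 × (1.0 + 0.51 × 8.8) = 0.58 × 5.4880 = 3.1830
delay to age 2: R₀ = 0.58 × (0.67 × 8.8) = 0.58 × 5.8960 = 3.4197
Higher: delay to age 2 (3.4197).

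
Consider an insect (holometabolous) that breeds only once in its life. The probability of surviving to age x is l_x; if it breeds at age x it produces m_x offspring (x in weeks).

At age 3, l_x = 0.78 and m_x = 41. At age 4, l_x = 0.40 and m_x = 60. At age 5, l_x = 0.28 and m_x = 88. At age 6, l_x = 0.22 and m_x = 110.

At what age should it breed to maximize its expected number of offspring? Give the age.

3

Expected offspring if breeding at age x = l_x × m_x:
  age 3: 0.78 × 41 = 31.980
  age 4: 0.40 × 60 = 24.000
  age 5: 0.28 × 88 = 24.640
  age 6: 0.22 × 110 = 24.200
Maximum at age 3 (31.980).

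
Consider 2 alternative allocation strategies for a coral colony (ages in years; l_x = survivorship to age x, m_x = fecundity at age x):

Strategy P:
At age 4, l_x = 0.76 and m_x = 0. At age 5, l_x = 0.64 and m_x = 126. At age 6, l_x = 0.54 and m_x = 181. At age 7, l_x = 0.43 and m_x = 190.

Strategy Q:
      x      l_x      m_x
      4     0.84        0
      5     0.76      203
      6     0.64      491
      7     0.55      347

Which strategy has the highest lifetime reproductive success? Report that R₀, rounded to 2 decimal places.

Strategy P: R₀ = 0.76×0 + 0.64×126 + 0.54×181 + 0.43×190 = 260.0800
Strategy Q: R₀ = 0.84×0 + 0.76×203 + 0.64×491 + 0.55×347 = 659.3700
Highest R₀: strategy Q with 659.3700.

659.37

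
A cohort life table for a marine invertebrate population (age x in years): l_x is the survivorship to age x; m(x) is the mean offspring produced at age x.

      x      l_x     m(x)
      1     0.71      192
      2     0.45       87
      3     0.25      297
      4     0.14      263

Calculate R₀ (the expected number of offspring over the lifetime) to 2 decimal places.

R₀ = Σ l_x m(x):
  age 1: 0.71 × 192 = 136.3200
  age 2: 0.45 × 87 = 39.1500
  age 3: 0.25 × 297 = 74.2500
  age 4: 0.14 × 263 = 36.8200
R₀ = 136.3200 + 39.1500 + 74.2500 + 36.8200 = 286.5400

286.54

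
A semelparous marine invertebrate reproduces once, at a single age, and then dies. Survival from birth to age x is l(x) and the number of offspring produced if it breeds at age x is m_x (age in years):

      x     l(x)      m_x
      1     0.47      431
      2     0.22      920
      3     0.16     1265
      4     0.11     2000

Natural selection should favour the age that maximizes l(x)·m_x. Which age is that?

4

Expected offspring if breeding at age x = l(x) × m_x:
  age 1: 0.47 × 431 = 202.570
  age 2: 0.22 × 920 = 202.400
  age 3: 0.16 × 1265 = 202.400
  age 4: 0.11 × 2000 = 220.000
Maximum at age 4 (220.000).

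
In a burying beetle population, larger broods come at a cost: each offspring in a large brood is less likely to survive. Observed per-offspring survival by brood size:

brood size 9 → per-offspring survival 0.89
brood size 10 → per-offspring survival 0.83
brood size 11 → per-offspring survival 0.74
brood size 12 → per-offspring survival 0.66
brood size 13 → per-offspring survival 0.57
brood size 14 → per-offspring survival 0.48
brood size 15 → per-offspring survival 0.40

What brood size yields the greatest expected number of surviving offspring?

Expected surviving offspring = c × s(c):
  c=9: 9 × 0.89 = 8.010
  c=10: 10 × 0.83 = 8.300
  c=11: 11 × 0.74 = 8.140
  c=12: 12 × 0.66 = 7.920
  c=13: 13 × 0.57 = 7.410
  c=14: 14 × 0.48 = 6.720
  c=15: 15 × 0.40 = 6.000
Maximum at c = 10 (8.300 surviving offspring).

10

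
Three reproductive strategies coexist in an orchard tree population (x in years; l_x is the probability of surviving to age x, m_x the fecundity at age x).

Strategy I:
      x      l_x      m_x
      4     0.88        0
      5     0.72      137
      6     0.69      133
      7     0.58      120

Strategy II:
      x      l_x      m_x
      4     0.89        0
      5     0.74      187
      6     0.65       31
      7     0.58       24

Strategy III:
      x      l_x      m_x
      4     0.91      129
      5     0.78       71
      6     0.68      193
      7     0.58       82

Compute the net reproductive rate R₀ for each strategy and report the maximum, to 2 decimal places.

Strategy I: R₀ = 0.88×0 + 0.72×137 + 0.69×133 + 0.58×120 = 260.0100
Strategy II: R₀ = 0.89×0 + 0.74×187 + 0.65×31 + 0.58×24 = 172.4500
Strategy III: R₀ = 0.91×129 + 0.78×71 + 0.68×193 + 0.58×82 = 351.5700
Highest R₀: strategy III with 351.5700.

351.57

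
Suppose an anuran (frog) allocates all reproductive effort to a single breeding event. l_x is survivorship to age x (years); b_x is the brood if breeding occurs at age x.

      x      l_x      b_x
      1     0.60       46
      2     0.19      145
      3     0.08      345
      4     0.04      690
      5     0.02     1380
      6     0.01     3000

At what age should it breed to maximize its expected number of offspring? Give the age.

6

Expected offspring if breeding at age x = l_x × b_x:
  age 1: 0.60 × 46 = 27.600
  age 2: 0.19 × 145 = 27.550
  age 3: 0.08 × 345 = 27.600
  age 4: 0.04 × 690 = 27.600
  age 5: 0.02 × 1380 = 27.600
  age 6: 0.01 × 3000 = 30.000
Maximum at age 6 (30.000).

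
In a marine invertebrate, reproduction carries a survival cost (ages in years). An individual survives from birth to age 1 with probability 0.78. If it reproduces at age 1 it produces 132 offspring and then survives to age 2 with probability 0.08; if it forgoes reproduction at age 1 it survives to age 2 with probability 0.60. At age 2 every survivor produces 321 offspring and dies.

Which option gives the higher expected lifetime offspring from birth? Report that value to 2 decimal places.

breed at age 1: R₀ = 0.78 × (132 + 0.08 × 321) = 0.78 × 157.6800 = 122.9904
delay to age 2: R₀ = 0.78 × (0.60 × 321) = 0.78 × 192.6000 = 150.2280
Higher: delay to age 2 (150.2280).

150.23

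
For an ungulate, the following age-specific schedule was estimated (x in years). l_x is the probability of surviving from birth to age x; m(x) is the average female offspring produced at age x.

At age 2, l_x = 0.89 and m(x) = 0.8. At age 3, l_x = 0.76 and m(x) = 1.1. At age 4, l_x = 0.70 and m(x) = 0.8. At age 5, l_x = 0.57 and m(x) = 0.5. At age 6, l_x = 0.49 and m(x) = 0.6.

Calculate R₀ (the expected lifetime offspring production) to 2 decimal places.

R₀ = Σ l_x m(x):
  age 2: 0.89 × 0.8 = 0.7120
  age 3: 0.76 × 1.1 = 0.8360
  age 4: 0.70 × 0.8 = 0.5600
  age 5: 0.57 × 0.5 = 0.2850
  age 6: 0.49 × 0.6 = 0.2940
R₀ = 0.7120 + 0.8360 + 0.5600 + 0.2850 + 0.2940 = 2.6870

2.69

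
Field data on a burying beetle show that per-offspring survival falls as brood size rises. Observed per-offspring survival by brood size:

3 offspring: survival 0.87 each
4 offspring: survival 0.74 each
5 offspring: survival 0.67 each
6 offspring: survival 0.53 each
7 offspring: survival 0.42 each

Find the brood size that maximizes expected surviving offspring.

5

Expected surviving offspring = c × s(c):
  c=3: 3 × 0.87 = 2.610
  c=4: 4 × 0.74 = 2.960
  c=5: 5 × 0.67 = 3.350
  c=6: 6 × 0.53 = 3.180
  c=7: 7 × 0.42 = 2.940
Maximum at c = 5 (3.350 surviving offspring).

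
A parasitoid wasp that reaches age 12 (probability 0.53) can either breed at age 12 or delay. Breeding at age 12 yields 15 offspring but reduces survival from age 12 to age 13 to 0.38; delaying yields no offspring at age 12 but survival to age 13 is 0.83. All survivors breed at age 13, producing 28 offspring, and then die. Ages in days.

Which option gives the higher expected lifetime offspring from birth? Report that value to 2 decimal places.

breed at age 12: R₀ = 0.53 × (15 + 0.38 × 28) = 0.53 × 25.6400 = 13.5892
delay to age 13: R₀ = 0.53 × (0.83 × 28) = 0.53 × 23.2400 = 12.3172
Higher: breed at age 12 (13.5892).

13.59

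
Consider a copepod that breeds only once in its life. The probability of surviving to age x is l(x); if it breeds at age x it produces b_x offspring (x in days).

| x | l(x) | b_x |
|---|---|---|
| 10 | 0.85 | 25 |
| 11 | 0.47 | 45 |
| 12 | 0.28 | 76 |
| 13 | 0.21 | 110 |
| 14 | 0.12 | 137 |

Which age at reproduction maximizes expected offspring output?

Expected offspring if breeding at age x = l(x) × b_x:
  age 10: 0.85 × 25 = 21.250
  age 11: 0.47 × 45 = 21.150
  age 12: 0.28 × 76 = 21.280
  age 13: 0.21 × 110 = 23.100
  age 14: 0.12 × 137 = 16.440
Maximum at age 13 (23.100).

13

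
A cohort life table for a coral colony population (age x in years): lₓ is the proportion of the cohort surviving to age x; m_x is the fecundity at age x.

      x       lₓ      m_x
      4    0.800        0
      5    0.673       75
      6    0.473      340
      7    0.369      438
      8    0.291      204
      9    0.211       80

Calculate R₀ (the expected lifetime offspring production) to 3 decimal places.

449.161

R₀ = Σ lₓ m_x:
  age 4: 0.800 × 0 = 0.0000
  age 5: 0.673 × 75 = 50.4750
  age 6: 0.473 × 340 = 160.8200
  age 7: 0.369 × 438 = 161.6220
  age 8: 0.291 × 204 = 59.3640
  age 9: 0.211 × 80 = 16.8800
R₀ = 0.0000 + 50.4750 + 160.8200 + 161.6220 + 59.3640 + 16.8800 = 449.1610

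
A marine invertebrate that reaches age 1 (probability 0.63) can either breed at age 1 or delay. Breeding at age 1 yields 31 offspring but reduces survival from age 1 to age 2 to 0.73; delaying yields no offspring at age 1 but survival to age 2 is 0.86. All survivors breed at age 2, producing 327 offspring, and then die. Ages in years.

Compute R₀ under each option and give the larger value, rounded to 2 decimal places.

177.17

breed at age 1: R₀ = 0.63 × (31 + 0.73 × 327) = 0.63 × 269.7100 = 169.9173
delay to age 2: R₀ = 0.63 × (0.86 × 327) = 0.63 × 281.2200 = 177.1686
Higher: delay to age 2 (177.1686).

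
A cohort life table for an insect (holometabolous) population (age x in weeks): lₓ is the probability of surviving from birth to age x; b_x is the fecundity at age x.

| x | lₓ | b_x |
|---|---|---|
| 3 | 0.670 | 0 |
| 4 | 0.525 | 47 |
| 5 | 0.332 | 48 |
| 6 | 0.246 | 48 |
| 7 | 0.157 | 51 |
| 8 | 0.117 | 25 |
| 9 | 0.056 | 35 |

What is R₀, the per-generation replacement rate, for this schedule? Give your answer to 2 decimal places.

R₀ = Σ lₓ b_x:
  age 3: 0.670 × 0 = 0.0000
  age 4: 0.525 × 47 = 24.6750
  age 5: 0.332 × 48 = 15.9360
  age 6: 0.246 × 48 = 11.8080
  age 7: 0.157 × 51 = 8.0070
  age 8: 0.117 × 25 = 2.9250
  age 9: 0.056 × 35 = 1.9600
R₀ = 0.0000 + 24.6750 + 15.9360 + 11.8080 + 8.0070 + 2.9250 + 1.9600 = 65.3110

65.31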